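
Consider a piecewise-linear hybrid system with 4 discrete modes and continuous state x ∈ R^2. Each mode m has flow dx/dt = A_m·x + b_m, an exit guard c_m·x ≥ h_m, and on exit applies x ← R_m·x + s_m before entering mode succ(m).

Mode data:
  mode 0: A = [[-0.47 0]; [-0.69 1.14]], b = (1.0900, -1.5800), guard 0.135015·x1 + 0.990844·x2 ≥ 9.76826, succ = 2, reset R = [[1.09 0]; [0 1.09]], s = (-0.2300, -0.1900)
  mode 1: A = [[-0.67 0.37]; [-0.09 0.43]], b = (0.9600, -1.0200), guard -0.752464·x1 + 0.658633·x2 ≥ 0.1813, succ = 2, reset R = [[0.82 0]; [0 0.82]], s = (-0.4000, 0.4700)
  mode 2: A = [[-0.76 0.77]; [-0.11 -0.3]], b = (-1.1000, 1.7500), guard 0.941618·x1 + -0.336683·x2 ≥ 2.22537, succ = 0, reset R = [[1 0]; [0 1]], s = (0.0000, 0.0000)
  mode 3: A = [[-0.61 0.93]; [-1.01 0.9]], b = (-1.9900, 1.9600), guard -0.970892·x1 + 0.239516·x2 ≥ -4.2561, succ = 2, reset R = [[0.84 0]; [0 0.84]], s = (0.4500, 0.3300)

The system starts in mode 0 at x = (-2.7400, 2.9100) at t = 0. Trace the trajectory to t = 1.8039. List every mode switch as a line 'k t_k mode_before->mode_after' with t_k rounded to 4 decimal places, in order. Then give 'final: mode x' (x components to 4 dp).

1 1.1430 0->2
final: 2 2.9268 9.7007

Mode 0: guard c·x = 9.7683 hit at Δt = 1.1430 (t = 1.1430), x⁻ = (-0.6373, 9.9454) → reset → x⁺ = (-0.9247, 10.6504), jump to mode 2
Mode 2: flow for 0.6609 to horizon, guard not reached → x = (2.9268, 9.7007)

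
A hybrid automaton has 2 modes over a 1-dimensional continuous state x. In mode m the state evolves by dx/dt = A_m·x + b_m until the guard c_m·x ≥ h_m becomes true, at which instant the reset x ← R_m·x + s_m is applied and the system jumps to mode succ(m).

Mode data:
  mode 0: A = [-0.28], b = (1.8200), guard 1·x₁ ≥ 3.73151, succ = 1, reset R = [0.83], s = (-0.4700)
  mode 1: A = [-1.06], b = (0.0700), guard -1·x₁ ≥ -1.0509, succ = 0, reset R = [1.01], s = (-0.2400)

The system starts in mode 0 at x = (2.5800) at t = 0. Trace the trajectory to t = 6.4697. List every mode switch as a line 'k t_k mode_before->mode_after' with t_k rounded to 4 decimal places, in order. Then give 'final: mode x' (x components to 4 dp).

Mode 0: guard c·x = 3.7315 hit at Δt = 1.2421 (t = 1.2421), x⁻ = (3.7315) → reset → x⁺ = (2.6272), jump to mode 1
Mode 1: guard c·x = -1.0509 hit at Δt = 0.9016 (t = 2.1437), x⁻ = (1.0509) → reset → x⁺ = (0.8214), jump to mode 0
Mode 0: guard c·x = 3.7315 hit at Δt = 2.5657 (t = 4.7094), x⁻ = (3.7315) → reset → x⁺ = (2.6272), jump to mode 1
Mode 1: guard c·x = -1.0509 hit at Δt = 0.9016 (t = 5.6110), x⁻ = (1.0509) → reset → x⁺ = (0.8214), jump to mode 0
Mode 0: flow for 0.8587 to horizon, guard not reached → x = (2.0350)

1 1.2421 0->1
2 2.1437 1->0
3 4.7094 0->1
4 5.6110 1->0
final: 0 2.0350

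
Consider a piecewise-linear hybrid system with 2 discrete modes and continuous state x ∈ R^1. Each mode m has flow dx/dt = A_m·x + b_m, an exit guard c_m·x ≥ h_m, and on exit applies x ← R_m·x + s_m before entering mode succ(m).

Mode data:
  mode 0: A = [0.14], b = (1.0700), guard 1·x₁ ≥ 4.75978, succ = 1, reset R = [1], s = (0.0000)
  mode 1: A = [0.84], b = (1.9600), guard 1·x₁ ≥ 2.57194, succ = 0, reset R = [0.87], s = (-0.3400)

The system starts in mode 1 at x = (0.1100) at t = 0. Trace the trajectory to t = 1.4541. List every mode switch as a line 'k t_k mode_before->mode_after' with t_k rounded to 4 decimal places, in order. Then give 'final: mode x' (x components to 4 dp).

Mode 1: guard c·x = 2.5719 hit at Δt = 0.8297 (t = 0.8297), x⁻ = (2.5719) → reset → x⁺ = (1.8976), jump to mode 0
Mode 0: flow for 0.6244 to horizon, guard not reached → x = (2.7691)

1 0.8297 1->0
final: 0 2.7691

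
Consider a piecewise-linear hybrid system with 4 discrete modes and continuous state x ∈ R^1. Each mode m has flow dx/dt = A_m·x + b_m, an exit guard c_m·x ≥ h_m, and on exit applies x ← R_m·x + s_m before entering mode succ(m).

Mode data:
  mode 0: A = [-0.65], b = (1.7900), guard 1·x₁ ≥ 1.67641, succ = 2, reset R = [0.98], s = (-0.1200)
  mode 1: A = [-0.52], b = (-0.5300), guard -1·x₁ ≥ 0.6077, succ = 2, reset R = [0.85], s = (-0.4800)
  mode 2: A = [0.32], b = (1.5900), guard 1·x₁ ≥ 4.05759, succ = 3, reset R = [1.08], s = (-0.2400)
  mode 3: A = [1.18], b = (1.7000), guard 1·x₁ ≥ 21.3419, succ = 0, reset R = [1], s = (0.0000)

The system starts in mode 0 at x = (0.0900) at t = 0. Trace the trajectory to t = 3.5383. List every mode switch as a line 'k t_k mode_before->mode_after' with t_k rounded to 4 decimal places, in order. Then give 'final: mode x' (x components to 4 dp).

Mode 0: guard c·x = 1.6764 hit at Δt = 1.3926 (t = 1.3926), x⁻ = (1.6764) → reset → x⁺ = (1.5229), jump to mode 2
Mode 2: guard c·x = 4.0576 hit at Δt = 1.0301 (t = 2.4227), x⁻ = (4.0576) → reset → x⁺ = (4.1422), jump to mode 3
Mode 3: flow for 1.1156 to horizon, guard not reached → x = (19.3835)

1 1.3926 0->2
2 2.4227 2->3
final: 3 19.3835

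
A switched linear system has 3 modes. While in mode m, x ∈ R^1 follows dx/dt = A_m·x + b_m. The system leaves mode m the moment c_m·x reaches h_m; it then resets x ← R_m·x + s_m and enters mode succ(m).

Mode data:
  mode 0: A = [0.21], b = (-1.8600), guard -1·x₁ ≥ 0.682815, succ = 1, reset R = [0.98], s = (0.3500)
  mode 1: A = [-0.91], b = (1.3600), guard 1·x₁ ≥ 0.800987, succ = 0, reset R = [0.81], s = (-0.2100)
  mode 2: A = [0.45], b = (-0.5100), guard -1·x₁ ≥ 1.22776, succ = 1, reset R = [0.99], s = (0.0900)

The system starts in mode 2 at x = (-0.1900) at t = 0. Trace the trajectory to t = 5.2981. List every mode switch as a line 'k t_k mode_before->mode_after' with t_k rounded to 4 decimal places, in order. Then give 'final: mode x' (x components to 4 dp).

Mode 2: guard c·x = 1.2278 hit at Δt = 1.2866 (t = 1.2866), x⁻ = (-1.2278) → reset → x⁺ = (-1.1255), jump to mode 1
Mode 1: guard c·x = 0.8010 hit at Δt = 1.4606 (t = 2.7472), x⁻ = (0.8010) → reset → x⁺ = (0.4388), jump to mode 0
Mode 0: guard c·x = 0.6828 hit at Δt = 0.5956 (t = 3.3428), x⁻ = (-0.6828) → reset → x⁺ = (-0.3192), jump to mode 1
Mode 1: guard c·x = 0.8010 hit at Δt = 1.0564 (t = 4.3992), x⁻ = (0.8010) → reset → x⁺ = (0.4388), jump to mode 0
Mode 0: guard c·x = 0.6828 hit at Δt = 0.5956 (t = 4.9948), x⁻ = (-0.6828) → reset → x⁺ = (-0.3192), jump to mode 1
Mode 1: flow for 0.3033 to horizon, guard not reached → x = (0.1183)

1 1.2866 2->1
2 2.7472 1->0
3 3.3428 0->1
4 4.3992 1->0
5 4.9948 0->1
final: 1 0.1183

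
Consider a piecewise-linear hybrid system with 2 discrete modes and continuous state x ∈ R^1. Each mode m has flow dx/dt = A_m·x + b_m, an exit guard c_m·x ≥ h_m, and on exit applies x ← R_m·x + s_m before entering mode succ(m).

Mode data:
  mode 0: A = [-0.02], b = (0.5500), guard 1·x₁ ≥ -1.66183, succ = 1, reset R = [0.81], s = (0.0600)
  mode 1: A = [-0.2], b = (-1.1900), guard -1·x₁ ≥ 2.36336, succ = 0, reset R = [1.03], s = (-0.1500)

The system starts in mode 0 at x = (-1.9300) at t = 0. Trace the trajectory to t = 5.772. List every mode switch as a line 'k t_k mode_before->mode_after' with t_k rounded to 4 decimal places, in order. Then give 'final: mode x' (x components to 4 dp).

Mode 0: guard c·x = -1.6618 hit at Δt = 0.4577 (t = 0.4577), x⁻ = (-1.6618) → reset → x⁺ = (-1.2861), jump to mode 1
Mode 1: guard c·x = 2.3634 hit at Δt = 1.3132 (t = 1.7709), x⁻ = (-2.3634) → reset → x⁺ = (-2.5843), jump to mode 0
Mode 0: guard c·x = -1.6618 hit at Δt = 1.5571 (t = 3.3280), x⁻ = (-1.6618) → reset → x⁺ = (-1.2861), jump to mode 1
Mode 1: guard c·x = 2.3634 hit at Δt = 1.3132 (t = 4.6412), x⁻ = (-2.3634) → reset → x⁺ = (-2.5843), jump to mode 0
Mode 0: flow for 1.1308 to horizon, guard not reached → x = (-1.9115)

1 0.4577 0->1
2 1.7709 1->0
3 3.3280 0->1
4 4.6412 1->0
final: 0 -1.9115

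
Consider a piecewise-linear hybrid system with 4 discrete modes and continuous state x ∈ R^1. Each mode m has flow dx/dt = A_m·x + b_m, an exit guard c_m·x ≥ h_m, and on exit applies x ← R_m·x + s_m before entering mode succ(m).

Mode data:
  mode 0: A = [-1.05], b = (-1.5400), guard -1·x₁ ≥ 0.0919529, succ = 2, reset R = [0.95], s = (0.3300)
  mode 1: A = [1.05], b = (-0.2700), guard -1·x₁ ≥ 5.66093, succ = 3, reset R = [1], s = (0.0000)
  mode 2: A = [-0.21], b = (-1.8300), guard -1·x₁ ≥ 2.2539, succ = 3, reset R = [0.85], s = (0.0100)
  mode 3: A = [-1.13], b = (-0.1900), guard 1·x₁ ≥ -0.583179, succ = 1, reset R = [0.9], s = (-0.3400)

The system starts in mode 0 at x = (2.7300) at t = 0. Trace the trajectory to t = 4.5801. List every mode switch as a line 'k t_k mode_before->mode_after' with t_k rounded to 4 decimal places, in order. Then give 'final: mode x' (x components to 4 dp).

1 1.0629 0->2
2 2.6188 2->3
3 3.8860 3->1
final: 1 -2.0683

Mode 0: guard c·x = 0.0920 hit at Δt = 1.0629 (t = 1.0629), x⁻ = (-0.0920) → reset → x⁺ = (0.2426), jump to mode 2
Mode 2: guard c·x = 2.2539 hit at Δt = 1.5559 (t = 2.6188), x⁻ = (-2.2539) → reset → x⁺ = (-1.9058), jump to mode 3
Mode 3: guard c·x = -0.5832 hit at Δt = 1.2672 (t = 3.8860), x⁻ = (-0.5832) → reset → x⁺ = (-0.8649), jump to mode 1
Mode 1: flow for 0.6941 to horizon, guard not reached → x = (-2.0683)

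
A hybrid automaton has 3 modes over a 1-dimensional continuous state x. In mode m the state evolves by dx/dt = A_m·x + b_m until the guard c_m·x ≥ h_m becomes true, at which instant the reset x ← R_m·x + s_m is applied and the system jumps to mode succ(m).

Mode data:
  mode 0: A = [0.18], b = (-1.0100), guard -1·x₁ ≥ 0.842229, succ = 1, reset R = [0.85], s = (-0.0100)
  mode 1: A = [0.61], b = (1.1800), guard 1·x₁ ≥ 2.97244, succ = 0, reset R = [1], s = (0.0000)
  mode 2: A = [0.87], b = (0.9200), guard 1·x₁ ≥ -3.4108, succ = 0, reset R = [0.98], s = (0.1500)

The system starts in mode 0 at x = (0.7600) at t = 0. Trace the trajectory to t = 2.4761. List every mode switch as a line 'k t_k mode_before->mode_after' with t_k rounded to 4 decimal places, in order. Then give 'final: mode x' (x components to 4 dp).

Mode 0: guard c·x = 0.8422 hit at Δt = 1.5855 (t = 1.5855), x⁻ = (-0.8422) → reset → x⁺ = (-0.7259), jump to mode 1
Mode 1: flow for 0.8906 to horizon, guard not reached → x = (0.1462)

1 1.5855 0->1
final: 1 0.1462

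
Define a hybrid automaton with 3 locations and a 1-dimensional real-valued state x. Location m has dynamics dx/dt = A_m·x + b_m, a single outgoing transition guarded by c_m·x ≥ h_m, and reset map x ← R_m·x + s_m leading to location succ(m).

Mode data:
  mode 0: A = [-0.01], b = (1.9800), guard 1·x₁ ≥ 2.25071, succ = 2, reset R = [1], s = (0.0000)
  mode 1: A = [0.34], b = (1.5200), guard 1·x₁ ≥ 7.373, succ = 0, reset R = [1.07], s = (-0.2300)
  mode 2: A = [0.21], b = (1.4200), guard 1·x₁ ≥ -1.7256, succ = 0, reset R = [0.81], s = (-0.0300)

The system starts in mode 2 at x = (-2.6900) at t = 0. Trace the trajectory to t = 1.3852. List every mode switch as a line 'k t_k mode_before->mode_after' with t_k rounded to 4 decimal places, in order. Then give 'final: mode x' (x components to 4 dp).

Mode 2: guard c·x = -1.7256 hit at Δt = 1.0122 (t = 1.0122), x⁻ = (-1.7256) → reset → x⁺ = (-1.4277), jump to mode 0
Mode 0: flow for 0.3730 to horizon, guard not reached → x = (-0.6853)

1 1.0122 2->0
final: 0 -0.6853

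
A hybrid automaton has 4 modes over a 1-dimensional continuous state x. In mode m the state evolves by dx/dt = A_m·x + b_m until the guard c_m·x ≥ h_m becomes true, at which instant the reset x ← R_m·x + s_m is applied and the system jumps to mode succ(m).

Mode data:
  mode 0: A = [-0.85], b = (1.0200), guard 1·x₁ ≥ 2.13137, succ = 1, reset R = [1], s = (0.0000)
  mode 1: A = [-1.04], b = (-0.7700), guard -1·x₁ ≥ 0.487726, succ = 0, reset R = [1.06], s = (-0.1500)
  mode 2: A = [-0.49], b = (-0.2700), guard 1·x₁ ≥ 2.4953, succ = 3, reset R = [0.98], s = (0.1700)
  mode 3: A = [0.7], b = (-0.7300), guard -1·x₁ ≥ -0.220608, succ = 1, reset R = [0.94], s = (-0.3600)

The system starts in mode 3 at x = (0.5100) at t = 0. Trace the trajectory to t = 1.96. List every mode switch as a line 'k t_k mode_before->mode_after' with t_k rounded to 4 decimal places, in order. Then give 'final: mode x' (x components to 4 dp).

Mode 3: guard c·x = -0.2206 hit at Δt = 0.6197 (t = 0.6197), x⁻ = (0.2206) → reset → x⁺ = (-0.1526), jump to mode 1
Mode 1: guard c·x = 0.4877 hit at Δt = 0.8118 (t = 1.4315), x⁻ = (-0.4877) → reset → x⁺ = (-0.6670), jump to mode 0
Mode 0: flow for 0.5285 to horizon, guard not reached → x = (0.0086)

1 0.6197 3->1
2 1.4315 1->0
final: 0 0.0086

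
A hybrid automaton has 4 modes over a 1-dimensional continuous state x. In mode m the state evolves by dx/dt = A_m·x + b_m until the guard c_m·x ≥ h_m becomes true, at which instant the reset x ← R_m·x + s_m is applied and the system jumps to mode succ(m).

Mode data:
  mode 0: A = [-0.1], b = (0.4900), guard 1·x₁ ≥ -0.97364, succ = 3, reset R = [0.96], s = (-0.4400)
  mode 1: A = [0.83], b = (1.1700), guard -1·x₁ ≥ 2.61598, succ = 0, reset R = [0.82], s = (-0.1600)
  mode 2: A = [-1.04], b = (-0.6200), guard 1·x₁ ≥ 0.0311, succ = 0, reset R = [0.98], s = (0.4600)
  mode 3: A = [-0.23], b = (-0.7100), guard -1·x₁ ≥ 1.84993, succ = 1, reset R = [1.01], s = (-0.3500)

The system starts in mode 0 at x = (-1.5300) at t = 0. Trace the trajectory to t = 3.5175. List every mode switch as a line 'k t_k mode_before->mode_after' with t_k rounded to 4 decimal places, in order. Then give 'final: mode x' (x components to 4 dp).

1 0.9050 0->3
2 2.3185 3->1
3 2.8002 1->0
final: 0 -1.8064

Mode 0: guard c·x = -0.9736 hit at Δt = 0.9050 (t = 0.9050), x⁻ = (-0.9736) → reset → x⁺ = (-1.3747), jump to mode 3
Mode 3: guard c·x = 1.8499 hit at Δt = 1.4135 (t = 2.3185), x⁻ = (-1.8499) → reset → x⁺ = (-2.2184), jump to mode 1
Mode 1: guard c·x = 2.6160 hit at Δt = 0.4817 (t = 2.8002), x⁻ = (-2.6160) → reset → x⁺ = (-2.3051), jump to mode 0
Mode 0: flow for 0.7173 to horizon, guard not reached → x = (-1.8064)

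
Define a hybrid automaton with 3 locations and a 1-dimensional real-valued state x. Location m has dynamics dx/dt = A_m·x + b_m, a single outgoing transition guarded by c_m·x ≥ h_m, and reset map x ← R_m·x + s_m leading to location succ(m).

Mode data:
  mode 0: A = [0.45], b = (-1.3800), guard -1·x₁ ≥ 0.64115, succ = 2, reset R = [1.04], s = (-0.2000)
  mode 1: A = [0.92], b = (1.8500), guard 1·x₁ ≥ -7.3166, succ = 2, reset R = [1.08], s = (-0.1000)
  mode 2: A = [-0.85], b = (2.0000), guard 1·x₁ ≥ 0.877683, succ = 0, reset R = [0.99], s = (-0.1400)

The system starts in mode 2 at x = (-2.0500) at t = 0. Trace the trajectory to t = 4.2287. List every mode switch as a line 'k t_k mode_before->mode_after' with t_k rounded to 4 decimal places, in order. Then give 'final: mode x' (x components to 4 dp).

Mode 2: guard c·x = 0.8777 hit at Δt = 1.2864 (t = 1.2864), x⁻ = (0.8777) → reset → x⁺ = (0.7289), jump to mode 0
Mode 0: guard c·x = 0.6411 hit at Δt = 1.0250 (t = 2.3114), x⁻ = (-0.6412) → reset → x⁺ = (-0.8668), jump to mode 2
Mode 2: guard c·x = 0.8777 hit at Δt = 0.9182 (t = 3.2296), x⁻ = (0.8777) → reset → x⁺ = (0.7289), jump to mode 0
Mode 0: flow for 0.9991 to horizon, guard not reached → x = (-0.5982)

1 1.2864 2->0
2 2.3114 0->2
3 3.2296 2->0
final: 0 -0.5982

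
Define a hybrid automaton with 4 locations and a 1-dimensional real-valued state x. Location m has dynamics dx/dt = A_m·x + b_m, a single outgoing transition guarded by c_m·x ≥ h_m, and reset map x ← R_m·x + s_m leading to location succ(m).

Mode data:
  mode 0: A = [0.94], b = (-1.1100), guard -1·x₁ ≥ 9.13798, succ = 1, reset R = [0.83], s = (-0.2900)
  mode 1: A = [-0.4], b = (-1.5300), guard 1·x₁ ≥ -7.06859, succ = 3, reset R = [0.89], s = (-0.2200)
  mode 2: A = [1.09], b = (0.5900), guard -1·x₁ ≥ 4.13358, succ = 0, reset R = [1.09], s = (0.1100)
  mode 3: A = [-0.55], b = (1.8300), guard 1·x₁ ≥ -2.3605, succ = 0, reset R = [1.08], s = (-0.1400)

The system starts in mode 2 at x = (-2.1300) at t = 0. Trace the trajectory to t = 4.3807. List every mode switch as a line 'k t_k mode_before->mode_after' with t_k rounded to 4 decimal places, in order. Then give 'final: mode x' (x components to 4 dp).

1 0.7485 2->0
2 1.4032 0->1
3 1.9580 1->3
4 2.9543 3->0
5 3.9976 0->1
final: 1 -7.2991

Mode 2: guard c·x = 4.1336 hit at Δt = 0.7485 (t = 0.7485), x⁻ = (-4.1336) → reset → x⁺ = (-4.3956), jump to mode 0
Mode 0: guard c·x = 9.1380 hit at Δt = 0.6547 (t = 1.4032), x⁻ = (-9.1380) → reset → x⁺ = (-7.8745), jump to mode 1
Mode 1: guard c·x = -7.0686 hit at Δt = 0.5548 (t = 1.9580), x⁻ = (-7.0686) → reset → x⁺ = (-6.5110), jump to mode 3
Mode 3: guard c·x = -2.3605 hit at Δt = 0.9963 (t = 2.9543), x⁻ = (-2.3605) → reset → x⁺ = (-2.6893), jump to mode 0
Mode 0: guard c·x = 9.1380 hit at Δt = 1.0433 (t = 3.9976), x⁻ = (-9.1380) → reset → x⁺ = (-7.8745), jump to mode 1
Mode 1: flow for 0.3831 to horizon, guard not reached → x = (-7.2991)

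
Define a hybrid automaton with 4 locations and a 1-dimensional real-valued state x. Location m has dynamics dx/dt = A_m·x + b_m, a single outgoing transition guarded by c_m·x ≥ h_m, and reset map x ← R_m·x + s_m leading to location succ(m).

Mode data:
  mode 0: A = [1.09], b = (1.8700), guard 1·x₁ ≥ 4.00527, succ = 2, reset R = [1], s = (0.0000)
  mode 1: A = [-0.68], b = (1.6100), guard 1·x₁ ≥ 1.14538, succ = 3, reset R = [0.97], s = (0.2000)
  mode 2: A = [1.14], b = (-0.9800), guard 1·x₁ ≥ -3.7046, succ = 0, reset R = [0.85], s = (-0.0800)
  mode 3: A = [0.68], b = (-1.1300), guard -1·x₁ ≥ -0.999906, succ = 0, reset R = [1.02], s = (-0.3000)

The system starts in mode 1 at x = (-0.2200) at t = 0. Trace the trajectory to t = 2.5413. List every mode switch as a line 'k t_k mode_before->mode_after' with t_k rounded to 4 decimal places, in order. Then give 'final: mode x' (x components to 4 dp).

Mode 1: guard c·x = 1.1454 hit at Δt = 1.1030 (t = 1.1030), x⁻ = (1.1454) → reset → x⁺ = (1.3110), jump to mode 3
Mode 3: guard c·x = -0.9999 hit at Δt = 0.9338 (t = 2.0368), x⁻ = (0.9999) → reset → x⁺ = (0.7199), jump to mode 0
Mode 0: flow for 0.5045 to horizon, guard not reached → x = (2.5053)

1 1.1030 1->3
2 2.0368 3->0
final: 0 2.5053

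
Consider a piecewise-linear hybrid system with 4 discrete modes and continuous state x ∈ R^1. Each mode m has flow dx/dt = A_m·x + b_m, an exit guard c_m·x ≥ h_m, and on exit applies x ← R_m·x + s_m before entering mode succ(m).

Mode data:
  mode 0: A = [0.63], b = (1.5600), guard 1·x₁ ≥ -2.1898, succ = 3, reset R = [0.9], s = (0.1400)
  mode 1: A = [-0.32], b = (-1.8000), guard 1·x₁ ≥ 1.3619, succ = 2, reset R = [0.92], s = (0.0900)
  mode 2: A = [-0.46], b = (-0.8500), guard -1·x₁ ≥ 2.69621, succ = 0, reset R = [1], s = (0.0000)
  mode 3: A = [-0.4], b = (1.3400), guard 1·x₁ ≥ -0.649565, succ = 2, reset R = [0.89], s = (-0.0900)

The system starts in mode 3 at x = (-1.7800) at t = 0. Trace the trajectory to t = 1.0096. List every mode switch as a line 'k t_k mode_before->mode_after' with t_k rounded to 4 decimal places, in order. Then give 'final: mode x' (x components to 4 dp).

1 0.6223 3->2
final: 2 -0.8606

Mode 3: guard c·x = -0.6496 hit at Δt = 0.6223 (t = 0.6223), x⁻ = (-0.6496) → reset → x⁺ = (-0.6681), jump to mode 2
Mode 2: flow for 0.3873 to horizon, guard not reached → x = (-0.8606)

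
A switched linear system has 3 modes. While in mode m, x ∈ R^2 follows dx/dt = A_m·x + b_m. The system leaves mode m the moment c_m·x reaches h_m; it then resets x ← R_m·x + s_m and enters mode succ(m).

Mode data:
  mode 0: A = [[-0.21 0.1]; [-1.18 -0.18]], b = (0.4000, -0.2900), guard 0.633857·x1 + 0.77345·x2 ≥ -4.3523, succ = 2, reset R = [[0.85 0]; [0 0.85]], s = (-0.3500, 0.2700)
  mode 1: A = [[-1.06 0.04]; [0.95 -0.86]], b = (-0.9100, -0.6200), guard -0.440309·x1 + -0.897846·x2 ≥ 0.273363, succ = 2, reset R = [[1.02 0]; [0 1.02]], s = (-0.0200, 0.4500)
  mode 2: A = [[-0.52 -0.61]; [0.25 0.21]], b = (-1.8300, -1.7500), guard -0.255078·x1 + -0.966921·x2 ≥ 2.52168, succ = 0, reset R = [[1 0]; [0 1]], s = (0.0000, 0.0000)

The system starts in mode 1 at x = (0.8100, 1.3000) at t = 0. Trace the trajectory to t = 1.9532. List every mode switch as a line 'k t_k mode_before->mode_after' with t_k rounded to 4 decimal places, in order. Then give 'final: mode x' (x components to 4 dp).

1 1.3009 1->2
final: 2 -1.2269 -0.9760

Mode 1: guard c·x = 0.2734 hit at Δt = 1.3009 (t = 1.3009), x⁻ = (-0.4260, -0.0955) → reset → x⁺ = (-0.4545, 0.3525), jump to mode 2
Mode 2: flow for 0.6523 to horizon, guard not reached → x = (-1.2269, -0.9760)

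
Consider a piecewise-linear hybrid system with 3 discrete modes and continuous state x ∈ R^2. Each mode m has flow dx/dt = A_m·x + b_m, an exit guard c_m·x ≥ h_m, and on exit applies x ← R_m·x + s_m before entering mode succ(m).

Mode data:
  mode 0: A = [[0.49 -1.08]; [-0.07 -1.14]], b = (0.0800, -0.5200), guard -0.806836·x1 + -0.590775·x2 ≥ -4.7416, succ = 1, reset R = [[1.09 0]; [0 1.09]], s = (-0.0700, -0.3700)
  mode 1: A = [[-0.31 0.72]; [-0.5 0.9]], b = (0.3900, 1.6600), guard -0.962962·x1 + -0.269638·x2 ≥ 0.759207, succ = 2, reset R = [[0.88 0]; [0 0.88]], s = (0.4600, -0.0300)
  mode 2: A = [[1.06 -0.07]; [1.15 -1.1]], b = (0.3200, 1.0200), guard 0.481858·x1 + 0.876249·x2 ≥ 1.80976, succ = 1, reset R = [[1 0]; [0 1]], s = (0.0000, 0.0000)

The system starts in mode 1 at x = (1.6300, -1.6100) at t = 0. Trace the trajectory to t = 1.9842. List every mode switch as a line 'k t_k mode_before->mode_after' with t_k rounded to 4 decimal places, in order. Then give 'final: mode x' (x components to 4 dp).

1 1.3962 1->2
final: 2 0.9539 -0.3122

Mode 1: guard c·x = 0.7592 hit at Δt = 1.3962 (t = 1.3962), x⁻ = (-0.1430, -2.3051) → reset → x⁺ = (0.3342, -2.0585), jump to mode 2
Mode 2: flow for 0.5880 to horizon, guard not reached → x = (0.9539, -0.3122)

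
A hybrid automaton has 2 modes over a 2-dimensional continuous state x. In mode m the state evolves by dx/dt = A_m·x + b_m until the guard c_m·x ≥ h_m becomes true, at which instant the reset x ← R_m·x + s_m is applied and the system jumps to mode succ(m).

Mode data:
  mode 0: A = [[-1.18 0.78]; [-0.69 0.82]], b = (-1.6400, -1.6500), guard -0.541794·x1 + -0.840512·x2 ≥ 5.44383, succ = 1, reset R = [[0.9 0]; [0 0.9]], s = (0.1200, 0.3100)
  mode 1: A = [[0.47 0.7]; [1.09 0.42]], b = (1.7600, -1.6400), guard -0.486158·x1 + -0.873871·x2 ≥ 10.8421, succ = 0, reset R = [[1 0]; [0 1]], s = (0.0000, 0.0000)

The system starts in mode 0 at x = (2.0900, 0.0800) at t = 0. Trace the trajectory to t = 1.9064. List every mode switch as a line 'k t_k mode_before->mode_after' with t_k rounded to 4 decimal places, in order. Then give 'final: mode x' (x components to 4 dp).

1 1.5193 0->1
final: 1 -3.3311 -6.7048

Mode 0: guard c·x = 5.4438 hit at Δt = 1.5193 (t = 1.5193), x⁻ = (-2.4572, -4.8929) → reset → x⁺ = (-2.0915, -4.0936), jump to mode 1
Mode 1: flow for 0.3871 to horizon, guard not reached → x = (-3.3311, -6.7048)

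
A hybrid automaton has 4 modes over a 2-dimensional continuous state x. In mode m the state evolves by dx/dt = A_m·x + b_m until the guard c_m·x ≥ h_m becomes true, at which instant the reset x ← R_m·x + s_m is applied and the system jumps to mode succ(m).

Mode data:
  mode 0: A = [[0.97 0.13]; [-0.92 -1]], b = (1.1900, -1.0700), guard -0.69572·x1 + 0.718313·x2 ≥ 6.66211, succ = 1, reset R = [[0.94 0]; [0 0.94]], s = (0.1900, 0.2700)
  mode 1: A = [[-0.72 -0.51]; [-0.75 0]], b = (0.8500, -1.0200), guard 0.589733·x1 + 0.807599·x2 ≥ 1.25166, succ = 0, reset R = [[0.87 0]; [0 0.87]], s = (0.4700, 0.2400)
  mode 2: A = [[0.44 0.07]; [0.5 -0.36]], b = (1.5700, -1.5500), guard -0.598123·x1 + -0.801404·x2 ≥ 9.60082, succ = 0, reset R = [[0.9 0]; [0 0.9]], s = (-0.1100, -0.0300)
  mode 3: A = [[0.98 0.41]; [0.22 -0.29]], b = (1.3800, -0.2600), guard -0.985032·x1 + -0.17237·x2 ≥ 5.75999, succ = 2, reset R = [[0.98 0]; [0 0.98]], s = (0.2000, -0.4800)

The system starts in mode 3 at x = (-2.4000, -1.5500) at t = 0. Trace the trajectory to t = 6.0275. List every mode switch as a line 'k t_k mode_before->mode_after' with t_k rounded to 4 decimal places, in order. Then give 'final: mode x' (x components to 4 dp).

1 1.0457 3->2
2 2.4592 2->0
3 2.9838 0->1
4 4.3911 1->0
5 5.6134 0->1
final: 1 -4.5246 4.5979

Mode 3: guard c·x = 5.7600 hit at Δt = 1.0457 (t = 1.0457), x⁻ = (-5.4764, -2.1207) → reset → x⁺ = (-5.1669, -2.5583), jump to mode 2
Mode 2: guard c·x = 9.6008 hit at Δt = 1.4135 (t = 2.4592), x⁻ = (-7.1558, -6.6393) → reset → x⁺ = (-6.5502, -6.0054), jump to mode 0
Mode 0: guard c·x = 6.6621 hit at Δt = 0.5246 (t = 2.9838), x⁻ = (-10.3972, -0.7955) → reset → x⁺ = (-9.5833, -0.4778), jump to mode 1
Mode 1: guard c·x = 1.2517 hit at Δt = 1.4073 (t = 4.3911), x⁻ = (-4.0203, 4.4856) → reset → x⁺ = (-3.0276, 4.1424), jump to mode 0
Mode 0: guard c·x = 6.6621 hit at Δt = 1.2223 (t = 5.6134), x⁻ = (-6.0532, 3.4119) → reset → x⁺ = (-5.5000, 3.4772), jump to mode 1
Mode 1: flow for 0.4141 to horizon, guard not reached → x = (-4.5246, 4.5979)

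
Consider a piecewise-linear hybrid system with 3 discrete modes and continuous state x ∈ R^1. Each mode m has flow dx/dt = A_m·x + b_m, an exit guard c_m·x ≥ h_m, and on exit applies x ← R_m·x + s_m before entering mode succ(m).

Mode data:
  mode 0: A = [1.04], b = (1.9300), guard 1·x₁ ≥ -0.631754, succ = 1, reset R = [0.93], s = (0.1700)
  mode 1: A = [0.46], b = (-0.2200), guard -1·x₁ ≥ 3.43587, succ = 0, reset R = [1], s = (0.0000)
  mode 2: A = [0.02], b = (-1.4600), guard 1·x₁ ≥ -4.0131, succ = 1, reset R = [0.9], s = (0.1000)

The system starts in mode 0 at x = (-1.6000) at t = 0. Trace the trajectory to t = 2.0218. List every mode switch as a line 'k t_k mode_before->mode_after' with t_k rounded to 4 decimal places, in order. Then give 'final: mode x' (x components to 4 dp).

1 1.5054 0->1
final: 1 -0.6577

Mode 0: guard c·x = -0.6318 hit at Δt = 1.5054 (t = 1.5054), x⁻ = (-0.6318) → reset → x⁺ = (-0.4175), jump to mode 1
Mode 1: flow for 0.5164 to horizon, guard not reached → x = (-0.6577)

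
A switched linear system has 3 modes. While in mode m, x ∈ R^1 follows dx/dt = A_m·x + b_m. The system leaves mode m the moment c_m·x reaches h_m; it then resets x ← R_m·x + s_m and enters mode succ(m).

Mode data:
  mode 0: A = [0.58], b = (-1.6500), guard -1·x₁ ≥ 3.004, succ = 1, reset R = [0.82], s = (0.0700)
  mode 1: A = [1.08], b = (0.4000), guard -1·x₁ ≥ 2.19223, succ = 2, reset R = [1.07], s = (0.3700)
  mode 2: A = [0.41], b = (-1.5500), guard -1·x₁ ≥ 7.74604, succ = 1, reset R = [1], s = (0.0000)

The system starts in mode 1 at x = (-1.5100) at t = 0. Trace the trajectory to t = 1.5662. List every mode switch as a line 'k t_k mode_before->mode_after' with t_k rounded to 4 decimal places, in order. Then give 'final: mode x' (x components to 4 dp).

Mode 1: guard c·x = 2.1922 hit at Δt = 0.4344 (t = 0.4344), x⁻ = (-2.1922) → reset → x⁺ = (-1.9757), jump to mode 2
Mode 2: flow for 1.1318 to horizon, guard not reached → x = (-5.3746)

1 0.4344 1->2
final: 2 -5.3746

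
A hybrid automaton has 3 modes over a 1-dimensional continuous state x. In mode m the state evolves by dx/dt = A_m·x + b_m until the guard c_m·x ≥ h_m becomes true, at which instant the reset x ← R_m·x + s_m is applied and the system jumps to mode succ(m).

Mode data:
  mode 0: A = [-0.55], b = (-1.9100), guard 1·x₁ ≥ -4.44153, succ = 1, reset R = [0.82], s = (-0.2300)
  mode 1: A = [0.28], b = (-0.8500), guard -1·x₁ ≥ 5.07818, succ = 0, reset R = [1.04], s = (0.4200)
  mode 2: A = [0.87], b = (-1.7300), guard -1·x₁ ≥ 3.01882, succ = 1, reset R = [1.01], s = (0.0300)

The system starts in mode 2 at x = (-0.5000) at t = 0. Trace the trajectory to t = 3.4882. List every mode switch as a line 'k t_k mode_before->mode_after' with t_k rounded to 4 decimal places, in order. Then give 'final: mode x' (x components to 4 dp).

1 0.8037 2->1
2 1.8492 1->0
3 2.5037 0->1
4 3.0785 1->0
final: 0 -4.5811

Mode 2: guard c·x = 3.0188 hit at Δt = 0.8037 (t = 0.8037), x⁻ = (-3.0188) → reset → x⁺ = (-3.0190), jump to mode 1
Mode 1: guard c·x = 5.0782 hit at Δt = 1.0455 (t = 1.8492), x⁻ = (-5.0782) → reset → x⁺ = (-4.8613), jump to mode 0
Mode 0: guard c·x = -4.4415 hit at Δt = 0.6545 (t = 2.5037), x⁻ = (-4.4415) → reset → x⁺ = (-3.8721), jump to mode 1
Mode 1: guard c·x = 5.0782 hit at Δt = 0.5748 (t = 3.0785), x⁻ = (-5.0782) → reset → x⁺ = (-4.8613), jump to mode 0
Mode 0: flow for 0.4097 to horizon, guard not reached → x = (-4.5811)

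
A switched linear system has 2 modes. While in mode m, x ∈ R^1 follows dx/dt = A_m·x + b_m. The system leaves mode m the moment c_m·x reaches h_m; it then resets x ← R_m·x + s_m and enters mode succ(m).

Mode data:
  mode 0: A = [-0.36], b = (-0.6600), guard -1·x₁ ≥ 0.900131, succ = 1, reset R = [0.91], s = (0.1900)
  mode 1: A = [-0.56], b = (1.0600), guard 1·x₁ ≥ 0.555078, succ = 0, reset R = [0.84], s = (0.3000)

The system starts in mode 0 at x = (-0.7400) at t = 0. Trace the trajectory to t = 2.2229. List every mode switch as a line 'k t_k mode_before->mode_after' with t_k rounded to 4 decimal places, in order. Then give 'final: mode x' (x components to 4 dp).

1 0.4399 0->1
2 1.5721 1->0
final: 0 0.2233

Mode 0: guard c·x = 0.9001 hit at Δt = 0.4399 (t = 0.4399), x⁻ = (-0.9001) → reset → x⁺ = (-0.6291), jump to mode 1
Mode 1: guard c·x = 0.5551 hit at Δt = 1.1322 (t = 1.5721), x⁻ = (0.5551) → reset → x⁺ = (0.7663), jump to mode 0
Mode 0: flow for 0.6508 to horizon, guard not reached → x = (0.2233)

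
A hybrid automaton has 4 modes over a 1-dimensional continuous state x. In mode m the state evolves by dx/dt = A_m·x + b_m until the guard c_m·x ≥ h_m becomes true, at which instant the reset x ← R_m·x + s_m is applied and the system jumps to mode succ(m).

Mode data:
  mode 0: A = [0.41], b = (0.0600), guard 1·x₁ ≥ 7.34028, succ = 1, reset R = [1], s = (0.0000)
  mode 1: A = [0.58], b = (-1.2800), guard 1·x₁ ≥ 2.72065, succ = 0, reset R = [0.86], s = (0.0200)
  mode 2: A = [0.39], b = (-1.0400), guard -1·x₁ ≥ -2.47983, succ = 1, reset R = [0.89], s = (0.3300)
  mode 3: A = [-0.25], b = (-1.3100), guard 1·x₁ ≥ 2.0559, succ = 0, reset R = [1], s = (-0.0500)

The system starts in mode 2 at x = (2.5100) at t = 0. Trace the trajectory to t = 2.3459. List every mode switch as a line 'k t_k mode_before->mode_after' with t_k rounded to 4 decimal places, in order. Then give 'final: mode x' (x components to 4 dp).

Mode 2: guard c·x = -2.4798 hit at Δt = 0.4516 (t = 0.4516), x⁻ = (2.4798) → reset → x⁺ = (2.5370), jump to mode 1
Mode 1: guard c·x = 2.7207 hit at Δt = 0.7624 (t = 1.2140), x⁻ = (2.7207) → reset → x⁺ = (2.3598), jump to mode 0
Mode 0: flow for 1.1319 to horizon, guard not reached → x = (3.8398)

1 0.4516 2->1
2 1.2140 1->0
final: 0 3.8398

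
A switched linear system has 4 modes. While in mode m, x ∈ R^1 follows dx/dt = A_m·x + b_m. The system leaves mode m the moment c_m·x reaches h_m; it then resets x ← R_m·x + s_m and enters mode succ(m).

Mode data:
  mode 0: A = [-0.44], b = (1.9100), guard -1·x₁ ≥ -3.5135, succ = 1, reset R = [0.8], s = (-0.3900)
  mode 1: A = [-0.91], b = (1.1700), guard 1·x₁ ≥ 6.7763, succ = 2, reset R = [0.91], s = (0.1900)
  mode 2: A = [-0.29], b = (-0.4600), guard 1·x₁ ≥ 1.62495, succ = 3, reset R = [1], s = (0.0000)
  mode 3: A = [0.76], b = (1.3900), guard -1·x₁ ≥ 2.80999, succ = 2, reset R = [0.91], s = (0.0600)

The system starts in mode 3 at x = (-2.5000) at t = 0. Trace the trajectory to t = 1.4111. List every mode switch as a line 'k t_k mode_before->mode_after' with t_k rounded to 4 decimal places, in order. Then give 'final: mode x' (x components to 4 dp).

1 0.4997 3->2
final: 2 -2.2855

Mode 3: guard c·x = 2.8100 hit at Δt = 0.4997 (t = 0.4997), x⁻ = (-2.8100) → reset → x⁺ = (-2.4971), jump to mode 2
Mode 2: flow for 0.9114 to horizon, guard not reached → x = (-2.2855)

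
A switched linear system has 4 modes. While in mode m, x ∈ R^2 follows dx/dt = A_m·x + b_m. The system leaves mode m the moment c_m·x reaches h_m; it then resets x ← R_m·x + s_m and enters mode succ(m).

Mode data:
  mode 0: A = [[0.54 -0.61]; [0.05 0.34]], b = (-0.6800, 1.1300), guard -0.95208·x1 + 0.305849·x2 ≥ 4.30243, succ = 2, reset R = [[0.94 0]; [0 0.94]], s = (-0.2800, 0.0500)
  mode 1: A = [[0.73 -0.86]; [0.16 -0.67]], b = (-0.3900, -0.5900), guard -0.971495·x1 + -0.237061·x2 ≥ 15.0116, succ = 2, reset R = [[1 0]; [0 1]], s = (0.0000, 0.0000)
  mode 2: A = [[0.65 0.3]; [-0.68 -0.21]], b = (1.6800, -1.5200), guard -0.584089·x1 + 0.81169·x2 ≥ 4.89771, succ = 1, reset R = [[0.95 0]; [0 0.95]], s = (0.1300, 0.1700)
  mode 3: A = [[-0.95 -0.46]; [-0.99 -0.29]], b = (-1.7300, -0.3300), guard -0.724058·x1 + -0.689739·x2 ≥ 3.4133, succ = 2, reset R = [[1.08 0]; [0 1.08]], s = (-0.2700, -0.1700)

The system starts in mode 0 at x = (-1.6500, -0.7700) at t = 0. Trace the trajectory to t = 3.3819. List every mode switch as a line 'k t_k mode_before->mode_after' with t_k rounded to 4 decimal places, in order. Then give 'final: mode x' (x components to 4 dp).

Mode 0: guard c·x = 4.3024 hit at Δt = 1.3213 (t = 1.3213), x⁻ = (-4.3727, 0.4555) → reset → x⁺ = (-4.3903, 0.4781), jump to mode 2
Mode 2: guard c·x = 4.8977 hit at Δt = 0.9887 (t = 2.3100), x⁻ = (-5.5434, 2.0450) → reset → x⁺ = (-5.1362, 2.1127), jump to mode 1
Mode 1: flow for 1.0719 to horizon, guard not reached → x = (-13.1302, -0.5580)

1 1.3213 0->2
2 2.3100 2->1
final: 1 -13.1302 -0.5580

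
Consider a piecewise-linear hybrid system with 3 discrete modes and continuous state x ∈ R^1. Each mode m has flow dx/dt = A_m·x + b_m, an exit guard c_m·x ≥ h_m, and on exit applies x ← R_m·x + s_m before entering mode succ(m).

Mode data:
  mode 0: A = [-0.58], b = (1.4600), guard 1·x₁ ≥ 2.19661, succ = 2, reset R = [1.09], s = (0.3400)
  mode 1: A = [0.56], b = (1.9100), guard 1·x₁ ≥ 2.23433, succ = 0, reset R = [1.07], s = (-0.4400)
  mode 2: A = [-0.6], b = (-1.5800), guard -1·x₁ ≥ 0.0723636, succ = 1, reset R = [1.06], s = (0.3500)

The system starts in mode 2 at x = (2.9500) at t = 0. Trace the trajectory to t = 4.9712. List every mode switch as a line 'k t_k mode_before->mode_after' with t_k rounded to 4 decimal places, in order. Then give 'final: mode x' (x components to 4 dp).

1 1.2990 2->1
2 2.0611 1->0
3 3.0425 0->2
4 4.2758 2->1
final: 1 2.0273

Mode 2: guard c·x = 0.0724 hit at Δt = 1.2990 (t = 1.2990), x⁻ = (-0.0724) → reset → x⁺ = (0.2733), jump to mode 1
Mode 1: guard c·x = 2.2343 hit at Δt = 0.7621 (t = 2.0611), x⁻ = (2.2343) → reset → x⁺ = (1.9507), jump to mode 0
Mode 0: guard c·x = 2.1966 hit at Δt = 0.9814 (t = 3.0425), x⁻ = (2.1966) → reset → x⁺ = (2.7343), jump to mode 2
Mode 2: guard c·x = 0.0724 hit at Δt = 1.2333 (t = 4.2758), x⁻ = (-0.0724) → reset → x⁺ = (0.2733), jump to mode 1
Mode 1: flow for 0.6954 to horizon, guard not reached → x = (2.0273)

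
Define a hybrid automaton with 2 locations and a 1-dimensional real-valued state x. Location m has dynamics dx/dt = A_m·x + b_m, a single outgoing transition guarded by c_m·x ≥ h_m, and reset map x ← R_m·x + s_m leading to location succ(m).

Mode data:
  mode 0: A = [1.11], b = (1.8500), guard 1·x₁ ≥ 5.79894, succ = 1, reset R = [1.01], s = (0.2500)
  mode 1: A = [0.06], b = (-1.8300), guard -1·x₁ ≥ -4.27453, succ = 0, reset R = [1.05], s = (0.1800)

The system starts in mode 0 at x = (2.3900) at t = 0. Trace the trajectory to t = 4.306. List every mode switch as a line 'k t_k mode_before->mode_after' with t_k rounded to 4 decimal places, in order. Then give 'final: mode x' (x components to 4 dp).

1 0.5495 0->1
2 1.7567 1->0
3 1.9047 0->1
4 3.1119 1->0
5 3.2598 0->1
final: 1 4.5267

Mode 0: guard c·x = 5.7989 hit at Δt = 0.5495 (t = 0.5495), x⁻ = (5.7989) → reset → x⁺ = (6.1069), jump to mode 1
Mode 1: guard c·x = -4.2745 hit at Δt = 1.2072 (t = 1.7567), x⁻ = (4.2745) → reset → x⁺ = (4.6683), jump to mode 0
Mode 0: guard c·x = 5.7989 hit at Δt = 0.1480 (t = 1.9047), x⁻ = (5.7989) → reset → x⁺ = (6.1069), jump to mode 1
Mode 1: guard c·x = -4.2745 hit at Δt = 1.2072 (t = 3.1119), x⁻ = (4.2745) → reset → x⁺ = (4.6683), jump to mode 0
Mode 0: guard c·x = 5.7989 hit at Δt = 0.1480 (t = 3.2598), x⁻ = (5.7989) → reset → x⁺ = (6.1069), jump to mode 1
Mode 1: flow for 1.0462 to horizon, guard not reached → x = (4.5267)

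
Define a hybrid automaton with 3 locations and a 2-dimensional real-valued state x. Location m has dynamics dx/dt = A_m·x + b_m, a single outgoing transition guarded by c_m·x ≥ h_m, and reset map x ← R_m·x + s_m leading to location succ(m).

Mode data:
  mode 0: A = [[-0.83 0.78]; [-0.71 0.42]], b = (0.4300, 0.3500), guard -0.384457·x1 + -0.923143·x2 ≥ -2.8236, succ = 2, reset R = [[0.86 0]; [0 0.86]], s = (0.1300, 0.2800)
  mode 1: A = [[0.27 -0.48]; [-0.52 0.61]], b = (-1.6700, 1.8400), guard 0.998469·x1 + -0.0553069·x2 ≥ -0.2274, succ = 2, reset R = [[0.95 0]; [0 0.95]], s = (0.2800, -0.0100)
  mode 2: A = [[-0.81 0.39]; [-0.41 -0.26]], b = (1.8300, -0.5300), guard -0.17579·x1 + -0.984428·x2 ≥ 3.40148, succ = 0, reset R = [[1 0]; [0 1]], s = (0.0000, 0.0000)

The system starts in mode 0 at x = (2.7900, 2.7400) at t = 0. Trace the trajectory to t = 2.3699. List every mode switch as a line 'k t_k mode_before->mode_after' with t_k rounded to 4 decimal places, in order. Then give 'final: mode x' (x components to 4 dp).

1 1.2424 0->2
final: 2 2.5475 -0.1093

Mode 0: guard c·x = -2.8236 hit at Δt = 1.2424 (t = 1.2424), x⁻ = (2.7152, 1.9279) → reset → x⁺ = (2.4651, 1.9380), jump to mode 2
Mode 2: flow for 1.1275 to horizon, guard not reached → x = (2.5475, -0.1093)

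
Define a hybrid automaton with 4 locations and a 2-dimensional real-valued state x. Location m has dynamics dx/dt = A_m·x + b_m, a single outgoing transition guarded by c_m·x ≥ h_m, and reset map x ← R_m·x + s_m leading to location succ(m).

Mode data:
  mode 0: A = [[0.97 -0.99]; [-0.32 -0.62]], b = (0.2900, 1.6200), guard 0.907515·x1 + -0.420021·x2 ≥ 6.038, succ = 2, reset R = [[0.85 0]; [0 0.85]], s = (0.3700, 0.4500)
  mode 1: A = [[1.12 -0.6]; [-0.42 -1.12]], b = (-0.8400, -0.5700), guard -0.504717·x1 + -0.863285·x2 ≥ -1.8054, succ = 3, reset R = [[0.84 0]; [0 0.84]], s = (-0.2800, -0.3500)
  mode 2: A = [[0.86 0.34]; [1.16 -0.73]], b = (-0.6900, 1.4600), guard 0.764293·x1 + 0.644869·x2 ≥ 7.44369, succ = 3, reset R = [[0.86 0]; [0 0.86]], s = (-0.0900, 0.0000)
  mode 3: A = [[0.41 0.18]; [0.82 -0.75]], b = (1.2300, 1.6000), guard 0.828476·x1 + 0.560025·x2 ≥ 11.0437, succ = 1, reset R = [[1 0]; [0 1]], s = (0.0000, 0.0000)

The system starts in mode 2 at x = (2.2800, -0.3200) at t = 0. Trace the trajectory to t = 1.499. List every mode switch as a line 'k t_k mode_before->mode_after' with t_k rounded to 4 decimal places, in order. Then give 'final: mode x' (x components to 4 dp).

1 1.1562 2->3
final: 3 6.4928 4.9252

Mode 2: guard c·x = 7.4437 hit at Δt = 1.1562 (t = 1.1562), x⁻ = (5.9135, 4.5344) → reset → x⁺ = (4.9956, 3.8995), jump to mode 3
Mode 3: flow for 0.3428 to horizon, guard not reached → x = (6.4928, 4.9252)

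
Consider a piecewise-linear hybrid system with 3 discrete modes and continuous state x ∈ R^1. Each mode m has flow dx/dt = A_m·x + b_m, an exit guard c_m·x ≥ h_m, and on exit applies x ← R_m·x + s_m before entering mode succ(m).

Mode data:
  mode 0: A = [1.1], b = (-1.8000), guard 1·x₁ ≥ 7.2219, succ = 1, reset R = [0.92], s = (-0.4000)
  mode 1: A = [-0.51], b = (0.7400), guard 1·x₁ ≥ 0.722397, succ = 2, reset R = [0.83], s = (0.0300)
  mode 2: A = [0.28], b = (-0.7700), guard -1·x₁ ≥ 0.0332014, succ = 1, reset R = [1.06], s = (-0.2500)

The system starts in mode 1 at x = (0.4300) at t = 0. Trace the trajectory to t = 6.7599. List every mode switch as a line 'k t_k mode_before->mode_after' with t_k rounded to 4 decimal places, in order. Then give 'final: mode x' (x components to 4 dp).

Mode 1: guard c·x = 0.7224 hit at Δt = 0.6616 (t = 0.6616), x⁻ = (0.7224) → reset → x⁺ = (0.6296), jump to mode 2
Mode 2: guard c·x = 0.0332 hit at Δt = 0.9714 (t = 1.6330), x⁻ = (-0.0332) → reset → x⁺ = (-0.2852), jump to mode 1
Mode 1: guard c·x = 0.7224 hit at Δt = 1.7026 (t = 3.3356), x⁻ = (0.7224) → reset → x⁺ = (0.6296), jump to mode 2
Mode 2: guard c·x = 0.0332 hit at Δt = 0.9714 (t = 4.3070), x⁻ = (-0.0332) → reset → x⁺ = (-0.2852), jump to mode 1
Mode 1: guard c·x = 0.7224 hit at Δt = 1.7026 (t = 6.0096), x⁻ = (0.7224) → reset → x⁺ = (0.6296), jump to mode 2
Mode 2: flow for 0.7503 to horizon, guard not reached → x = (0.1339)

1 0.6616 1->2
2 1.6330 2->1
3 3.3356 1->2
4 4.3070 2->1
5 6.0096 1->2
final: 2 0.1339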